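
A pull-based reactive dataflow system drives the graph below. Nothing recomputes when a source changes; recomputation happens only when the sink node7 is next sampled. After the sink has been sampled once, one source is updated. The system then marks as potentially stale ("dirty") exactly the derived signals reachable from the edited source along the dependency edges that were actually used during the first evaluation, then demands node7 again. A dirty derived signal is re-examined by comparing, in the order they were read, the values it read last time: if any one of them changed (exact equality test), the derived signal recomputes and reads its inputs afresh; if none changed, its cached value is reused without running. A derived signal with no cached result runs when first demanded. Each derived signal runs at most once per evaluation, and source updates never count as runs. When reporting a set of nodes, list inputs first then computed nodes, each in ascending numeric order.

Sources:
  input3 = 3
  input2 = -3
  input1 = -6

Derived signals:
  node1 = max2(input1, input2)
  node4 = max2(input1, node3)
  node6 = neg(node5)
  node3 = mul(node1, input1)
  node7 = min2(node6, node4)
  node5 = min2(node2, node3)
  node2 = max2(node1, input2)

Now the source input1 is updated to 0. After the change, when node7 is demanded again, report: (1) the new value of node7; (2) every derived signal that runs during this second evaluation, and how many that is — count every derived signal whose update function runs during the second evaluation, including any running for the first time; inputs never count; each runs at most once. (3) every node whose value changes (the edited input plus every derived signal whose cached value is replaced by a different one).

First evaluation (everything demanded from the output):
  node1 = max2(-6, -3) = -3
  node2 = max2(-3, -3) = -3
  node3 = mul(-3, -6) = 18
  node4 = max2(-6, 18) = 18
  node5 = min2(-3, 18) = -3
  node6 = neg(-3) = 3
  node7 = min2(3, 18) = 3

Propagation after the edit:
  node1: runs — input1 -6->0; result 0.
  node2: runs — node1 -3->0; result 0.
  node3: runs — node1 -3->0; input1 -6->0; result 0.
  node4: runs — input1 -6->0; node3 18->0; result 0.
  node5: runs — node2 -3->0; node3 18->0; result 0.
  node6: runs — node5 -3->0; result 0.
  node7: runs — node6 3->0; node4 18->0; result 0.

New value of node7: 0.
Derived signals that run: node1, node2, node3, node4, node5, node6, node7 — 7 in total.
Values that change: input1, node1, node2, node3, node4, node5, node6, node7.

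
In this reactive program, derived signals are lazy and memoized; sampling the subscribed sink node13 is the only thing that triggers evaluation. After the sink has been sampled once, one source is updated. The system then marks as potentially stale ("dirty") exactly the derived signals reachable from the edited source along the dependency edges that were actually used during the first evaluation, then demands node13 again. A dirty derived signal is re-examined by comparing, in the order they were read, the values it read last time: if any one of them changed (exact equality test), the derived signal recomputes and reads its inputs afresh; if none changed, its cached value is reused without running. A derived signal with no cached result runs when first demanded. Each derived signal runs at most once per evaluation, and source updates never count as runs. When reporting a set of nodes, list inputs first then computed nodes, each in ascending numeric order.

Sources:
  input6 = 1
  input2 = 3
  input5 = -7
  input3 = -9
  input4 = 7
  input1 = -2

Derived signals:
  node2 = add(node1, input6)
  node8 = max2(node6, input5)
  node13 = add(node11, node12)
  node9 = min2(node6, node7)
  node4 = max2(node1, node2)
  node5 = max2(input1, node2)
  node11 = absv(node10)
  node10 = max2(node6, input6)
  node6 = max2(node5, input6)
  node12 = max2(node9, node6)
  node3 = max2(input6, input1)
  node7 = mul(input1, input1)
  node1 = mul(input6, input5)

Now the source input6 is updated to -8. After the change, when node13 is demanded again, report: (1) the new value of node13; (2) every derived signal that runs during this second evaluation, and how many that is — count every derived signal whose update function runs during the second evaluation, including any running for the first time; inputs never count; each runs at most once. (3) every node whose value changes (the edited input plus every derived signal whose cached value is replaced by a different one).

Demanding node13 again yields 96.
9 derived signals run: node1, node2, node5, node6, node9, node10, node11, node12, node13.
The nodes whose values change: input6, node1, node2, node5, node6, node9, node10, node11, node12, node13.

First demand of the output computes:
  node1 = mul(1, -7) = -7
  node2 = add(-7, 1) = -6
  node5 = max2(-2, -6) = -2
  node6 = max2(-2, 1) = 1
  node7 = mul(-2, -2) = 4
  node9 = min2(1, 4) = 1
  node10 = max2(1, 1) = 1
  node11 = absv(1) = 1
  node12 = max2(1, 1) = 1
  node13 = add(1, 1) = 2

After the edit, cleaning proceeds:
  node1: a read changed (input6 1->-8) — executes, giving 56.
  node2: a read changed (node1 -7->56; input6 1->-8) — executes, giving 48.
  node5: a read changed (node2 -6->48) — executes, giving 48.
  node6: a read changed (node5 -2->48; input6 1->-8) — executes, giving 48.
  node9: a read changed (node6 1->48) — executes, giving 4.
  node10: a read changed (node6 1->48; input6 1->-8) — executes, giving 48.
  node11: a read changed (node10 1->48) — executes, giving 48.
  node12: a read changed (node9 1->4; node6 1->48) — executes, giving 48.
  node13: a read changed (node11 1->48; node12 1->48) — executes, giving 96.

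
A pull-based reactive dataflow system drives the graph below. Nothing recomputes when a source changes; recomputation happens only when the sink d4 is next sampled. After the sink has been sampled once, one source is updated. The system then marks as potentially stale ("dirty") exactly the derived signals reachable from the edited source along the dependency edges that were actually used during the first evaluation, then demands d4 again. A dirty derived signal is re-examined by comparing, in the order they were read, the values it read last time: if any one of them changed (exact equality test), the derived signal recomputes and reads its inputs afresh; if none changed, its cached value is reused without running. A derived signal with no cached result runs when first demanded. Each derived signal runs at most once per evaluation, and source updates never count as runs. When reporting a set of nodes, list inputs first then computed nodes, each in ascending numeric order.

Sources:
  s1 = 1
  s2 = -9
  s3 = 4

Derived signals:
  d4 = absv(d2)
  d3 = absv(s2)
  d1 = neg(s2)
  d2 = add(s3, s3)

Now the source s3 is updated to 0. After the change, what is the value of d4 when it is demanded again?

New value of d4: 0.

First evaluation (everything demanded from the output):
  d2 = add(4, 4) = 8
  d4 = absv(8) = 8

Propagation after the edit:
  d2: runs — s3 4->0; s3 4->0; result 0.
  d4: runs — d2 8->0; result 0.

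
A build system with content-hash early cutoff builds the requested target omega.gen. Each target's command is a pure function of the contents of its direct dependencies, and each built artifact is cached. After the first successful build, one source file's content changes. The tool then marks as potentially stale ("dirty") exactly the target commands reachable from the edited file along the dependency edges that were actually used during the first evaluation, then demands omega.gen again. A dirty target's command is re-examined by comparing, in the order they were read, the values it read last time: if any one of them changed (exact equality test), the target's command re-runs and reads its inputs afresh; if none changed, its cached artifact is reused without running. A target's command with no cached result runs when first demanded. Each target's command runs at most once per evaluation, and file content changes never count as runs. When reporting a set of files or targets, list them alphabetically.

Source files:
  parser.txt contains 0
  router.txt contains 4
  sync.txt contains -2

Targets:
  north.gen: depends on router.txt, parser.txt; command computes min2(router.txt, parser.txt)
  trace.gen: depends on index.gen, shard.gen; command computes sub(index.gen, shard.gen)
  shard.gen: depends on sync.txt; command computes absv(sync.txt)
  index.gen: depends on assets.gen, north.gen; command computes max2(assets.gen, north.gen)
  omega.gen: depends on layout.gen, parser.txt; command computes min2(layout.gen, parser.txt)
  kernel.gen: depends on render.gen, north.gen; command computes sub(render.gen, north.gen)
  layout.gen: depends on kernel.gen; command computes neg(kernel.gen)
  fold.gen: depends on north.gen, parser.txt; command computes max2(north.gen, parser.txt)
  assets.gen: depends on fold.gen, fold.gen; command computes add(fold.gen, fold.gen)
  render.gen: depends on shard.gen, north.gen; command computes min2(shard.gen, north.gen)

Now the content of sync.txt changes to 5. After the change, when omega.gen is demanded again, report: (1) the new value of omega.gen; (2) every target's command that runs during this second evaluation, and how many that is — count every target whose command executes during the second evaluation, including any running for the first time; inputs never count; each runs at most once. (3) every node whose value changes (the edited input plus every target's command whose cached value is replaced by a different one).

New value of omega.gen: 0.
Target commands that run: render.gen, shard.gen — 2 in total.
Values that change: shard.gen, sync.txt.
Key observation: the change is absorbed at render.gen — it re-runs but produces the same value, and the output's value is unchanged.

First evaluation (everything demanded from the output):
  north.gen = min2(4, 0) = 0
  shard.gen = absv(-2) = 2
  render.gen = min2(2, 0) = 0
  kernel.gen = sub(0, 0) = 0
  layout.gen = neg(0) = 0
  omega.gen = min2(0, 0) = 0

Propagation after the edit:
  shard.gen: runs — sync.txt -2->5; result 5.
  render.gen: runs — shard.gen 2->5; result 0 (same value as before).
  kernel.gen: checked — values it read are unchanged (render.gen unchanged, north.gen unchanged); reused cached 0 without running.
  layout.gen: checked — values it read are unchanged (kernel.gen unchanged); reused cached 0 without running.
  omega.gen: checked — values it read are unchanged (layout.gen unchanged, parser.txt unchanged); reused cached 0 without running.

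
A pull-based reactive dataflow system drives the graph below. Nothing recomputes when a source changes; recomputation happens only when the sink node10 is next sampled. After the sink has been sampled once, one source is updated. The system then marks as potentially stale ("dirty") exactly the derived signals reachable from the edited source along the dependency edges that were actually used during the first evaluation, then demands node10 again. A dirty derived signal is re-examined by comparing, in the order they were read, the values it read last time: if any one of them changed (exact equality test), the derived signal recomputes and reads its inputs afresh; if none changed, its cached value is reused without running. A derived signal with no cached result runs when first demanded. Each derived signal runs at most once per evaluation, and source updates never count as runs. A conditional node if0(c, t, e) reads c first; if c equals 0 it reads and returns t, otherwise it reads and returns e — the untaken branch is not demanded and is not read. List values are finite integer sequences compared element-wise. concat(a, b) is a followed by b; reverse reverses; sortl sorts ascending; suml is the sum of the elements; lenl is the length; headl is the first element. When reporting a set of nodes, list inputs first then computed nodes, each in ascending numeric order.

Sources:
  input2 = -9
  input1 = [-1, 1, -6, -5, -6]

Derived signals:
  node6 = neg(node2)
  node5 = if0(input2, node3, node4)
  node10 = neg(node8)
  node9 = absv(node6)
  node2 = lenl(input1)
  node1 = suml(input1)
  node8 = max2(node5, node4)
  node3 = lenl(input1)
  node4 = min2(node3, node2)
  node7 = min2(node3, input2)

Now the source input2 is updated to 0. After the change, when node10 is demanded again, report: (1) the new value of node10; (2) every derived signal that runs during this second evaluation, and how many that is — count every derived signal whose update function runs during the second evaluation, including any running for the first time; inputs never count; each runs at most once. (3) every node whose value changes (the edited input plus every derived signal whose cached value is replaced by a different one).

First evaluation (everything demanded from the output):
  node2 = lenl([-1, 1, -6, -5, -6]) = 5
  node3 = lenl([-1, 1, -6, -5, -6]) = 5
  node4 = min2(5, 5) = 5
  node5 = if0(input2=-9 -> else branch node4) = 5
  node8 = max2(5, 5) = 5
  node10 = neg(5) = -5

Propagation after the edit:
  node5: runs — input2 -9->0; result 5 (same value as before).
  node8: checked — values it read are unchanged (node5 unchanged, node4 unchanged); reused cached 5 without running.
  node10: checked — values it read are unchanged (node8 unchanged); reused cached -5 without running.

Key observation: the change is absorbed at node5 — it re-runs but produces the same value, and the output's value is unchanged.

New value of node10: -5.
Derived signals that run: node5 — 1 in total.
Values that change: input2.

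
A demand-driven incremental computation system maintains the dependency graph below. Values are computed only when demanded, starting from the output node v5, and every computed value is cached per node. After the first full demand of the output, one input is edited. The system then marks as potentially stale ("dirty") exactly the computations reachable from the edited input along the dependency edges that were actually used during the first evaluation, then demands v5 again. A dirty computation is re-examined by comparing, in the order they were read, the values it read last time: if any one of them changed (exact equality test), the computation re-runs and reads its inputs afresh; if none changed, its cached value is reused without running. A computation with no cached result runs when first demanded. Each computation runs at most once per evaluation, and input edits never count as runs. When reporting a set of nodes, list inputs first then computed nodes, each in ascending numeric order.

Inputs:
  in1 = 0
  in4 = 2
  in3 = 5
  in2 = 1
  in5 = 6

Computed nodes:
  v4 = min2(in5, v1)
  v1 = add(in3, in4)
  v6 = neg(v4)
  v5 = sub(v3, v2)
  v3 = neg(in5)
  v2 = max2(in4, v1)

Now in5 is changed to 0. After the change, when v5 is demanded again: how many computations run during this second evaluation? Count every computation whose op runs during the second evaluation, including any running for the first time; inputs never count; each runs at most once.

Computations that run: v3, v5 — 2 in total.

First evaluation (everything demanded from the output):
  v1 = add(5, 2) = 7
  v2 = max2(2, 7) = 7
  v3 = neg(6) = -6
  v5 = sub(-6, 7) = -13

Propagation after the edit:
  v3: runs — in5 6->0; result 0.
  v5: runs — v3 -6->0; result -7.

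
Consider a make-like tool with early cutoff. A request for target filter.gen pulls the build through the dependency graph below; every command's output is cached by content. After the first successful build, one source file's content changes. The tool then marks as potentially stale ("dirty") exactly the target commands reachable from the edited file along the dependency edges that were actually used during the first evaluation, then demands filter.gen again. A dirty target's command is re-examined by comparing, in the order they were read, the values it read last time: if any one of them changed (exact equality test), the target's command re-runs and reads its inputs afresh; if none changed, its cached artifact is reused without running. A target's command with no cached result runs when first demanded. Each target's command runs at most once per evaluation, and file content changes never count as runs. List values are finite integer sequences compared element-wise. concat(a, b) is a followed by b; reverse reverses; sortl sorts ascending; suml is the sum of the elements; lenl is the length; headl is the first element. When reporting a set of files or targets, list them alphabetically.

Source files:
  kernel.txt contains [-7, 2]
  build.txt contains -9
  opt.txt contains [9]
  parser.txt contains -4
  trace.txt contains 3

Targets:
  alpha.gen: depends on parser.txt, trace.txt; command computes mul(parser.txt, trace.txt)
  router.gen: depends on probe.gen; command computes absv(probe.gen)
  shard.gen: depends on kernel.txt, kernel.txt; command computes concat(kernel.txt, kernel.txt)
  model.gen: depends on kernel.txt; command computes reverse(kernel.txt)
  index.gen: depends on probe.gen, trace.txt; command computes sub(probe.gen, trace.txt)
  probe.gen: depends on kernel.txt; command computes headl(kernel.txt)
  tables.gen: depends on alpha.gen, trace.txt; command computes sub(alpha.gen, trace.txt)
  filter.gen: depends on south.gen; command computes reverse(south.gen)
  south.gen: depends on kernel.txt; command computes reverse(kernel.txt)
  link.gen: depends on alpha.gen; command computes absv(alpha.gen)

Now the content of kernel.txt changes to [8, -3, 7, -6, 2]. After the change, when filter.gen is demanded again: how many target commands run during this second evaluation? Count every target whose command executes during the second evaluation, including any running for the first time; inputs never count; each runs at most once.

First demand of the output computes:
  south.gen = reverse([-7, 2]) = [2, -7]
  filter.gen = reverse([2, -7]) = [-7, 2]

After the edit, cleaning proceeds:
  south.gen: a read changed (kernel.txt [-7, 2]->[8, -3, 7, -6, 2]) — executes, giving [2, -6, 7, -3, 8].
  filter.gen: a read changed (south.gen [2, -7]->[2, -6, 7, -3, 8]) — executes, giving [8, -3, 7, -6, 2].

2 target commands run: filter.gen, south.gen.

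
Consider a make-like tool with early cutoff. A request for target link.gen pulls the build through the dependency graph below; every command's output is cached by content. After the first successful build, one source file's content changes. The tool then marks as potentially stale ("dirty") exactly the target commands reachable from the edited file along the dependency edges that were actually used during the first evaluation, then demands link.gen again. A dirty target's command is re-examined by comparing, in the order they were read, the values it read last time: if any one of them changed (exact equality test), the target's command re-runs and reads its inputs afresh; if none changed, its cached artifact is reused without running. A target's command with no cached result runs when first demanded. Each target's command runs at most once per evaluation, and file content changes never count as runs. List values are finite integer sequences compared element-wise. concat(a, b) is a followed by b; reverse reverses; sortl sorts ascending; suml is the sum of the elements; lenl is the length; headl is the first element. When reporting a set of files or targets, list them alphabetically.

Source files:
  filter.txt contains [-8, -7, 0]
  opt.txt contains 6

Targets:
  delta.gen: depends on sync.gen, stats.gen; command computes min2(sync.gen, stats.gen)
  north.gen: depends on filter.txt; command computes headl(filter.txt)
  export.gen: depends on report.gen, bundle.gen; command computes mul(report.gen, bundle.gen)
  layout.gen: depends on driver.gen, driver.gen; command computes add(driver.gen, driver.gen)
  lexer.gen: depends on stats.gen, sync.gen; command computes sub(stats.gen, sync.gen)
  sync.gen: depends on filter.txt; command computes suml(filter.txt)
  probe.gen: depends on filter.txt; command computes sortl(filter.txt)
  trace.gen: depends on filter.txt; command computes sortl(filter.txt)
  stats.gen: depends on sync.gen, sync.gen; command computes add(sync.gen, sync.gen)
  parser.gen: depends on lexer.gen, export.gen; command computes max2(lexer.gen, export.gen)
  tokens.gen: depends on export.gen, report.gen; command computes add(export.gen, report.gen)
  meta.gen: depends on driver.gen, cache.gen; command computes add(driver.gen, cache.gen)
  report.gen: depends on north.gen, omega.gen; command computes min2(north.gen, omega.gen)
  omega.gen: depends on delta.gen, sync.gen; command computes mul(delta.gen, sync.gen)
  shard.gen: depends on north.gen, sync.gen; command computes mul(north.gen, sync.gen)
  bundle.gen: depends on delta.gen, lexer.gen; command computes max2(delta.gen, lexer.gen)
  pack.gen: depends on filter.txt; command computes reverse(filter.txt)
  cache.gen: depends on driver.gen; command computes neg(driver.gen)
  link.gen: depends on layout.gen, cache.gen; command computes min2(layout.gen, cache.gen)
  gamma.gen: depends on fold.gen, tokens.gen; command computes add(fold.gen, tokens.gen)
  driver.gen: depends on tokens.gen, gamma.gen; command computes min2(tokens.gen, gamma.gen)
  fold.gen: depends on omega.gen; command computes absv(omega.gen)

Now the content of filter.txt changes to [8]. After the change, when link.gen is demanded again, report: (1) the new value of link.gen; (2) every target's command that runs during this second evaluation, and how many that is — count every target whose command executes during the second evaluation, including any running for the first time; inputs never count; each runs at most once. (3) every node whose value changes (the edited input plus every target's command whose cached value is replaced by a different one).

Demanding link.gen again yields -72.
16 target commands run: bundle.gen, cache.gen, delta.gen, driver.gen, export.gen, fold.gen, gamma.gen, layout.gen, lexer.gen, link.gen, north.gen, omega.gen, report.gen, stats.gen, sync.gen, tokens.gen.
The nodes whose values change: bundle.gen, cache.gen, delta.gen, driver.gen, export.gen, filter.txt, fold.gen, gamma.gen, layout.gen, lexer.gen, link.gen, north.gen, omega.gen, report.gen, stats.gen, sync.gen, tokens.gen.

First demand of the output computes:
  north.gen = headl([-8, -7, 0]) = -8
  sync.gen = suml([-8, -7, 0]) = -15
  stats.gen = add(-15, -15) = -30
  delta.gen = min2(-15, -30) = -30
  lexer.gen = sub(-30, -15) = -15
  bundle.gen = max2(-30, -15) = -15
  omega.gen = mul(-30, -15) = 450
  fold.gen = absv(450) = 450
  report.gen = min2(-8, 450) = -8
  export.gen = mul(-8, -15) = 120
  tokens.gen = add(120, -8) = 112
  gamma.gen = add(450, 112) = 562
  driver.gen = min2(112, 562) = 112
  cache.gen = neg(112) = -112
  layout.gen = add(112, 112) = 224
  link.gen = min2(224, -112) = -112

After the edit, cleaning proceeds:
  north.gen: a read changed (filter.txt [-8, -7, 0]->[8]) — executes, giving 8.
  sync.gen: a read changed (filter.txt [-8, -7, 0]->[8]) — executes, giving 8.
  stats.gen: a read changed (sync.gen -15->8; sync.gen -15->8) — executes, giving 16.
  delta.gen: a read changed (sync.gen -15->8; stats.gen -30->16) — executes, giving 8.
  lexer.gen: a read changed (stats.gen -30->16; sync.gen -15->8) — executes, giving 8.
  bundle.gen: a read changed (delta.gen -30->8; lexer.gen -15->8) — executes, giving 8.
  omega.gen: a read changed (delta.gen -30->8; sync.gen -15->8) — executes, giving 64.
  fold.gen: a read changed (omega.gen 450->64) — executes, giving 64.
  report.gen: a read changed (north.gen -8->8; omega.gen 450->64) — executes, giving 8.
  export.gen: a read changed (report.gen -8->8; bundle.gen -15->8) — executes, giving 64.
  tokens.gen: a read changed (export.gen 120->64; report.gen -8->8) — executes, giving 72.
  gamma.gen: a read changed (fold.gen 450->64; tokens.gen 112->72) — executes, giving 136.
  driver.gen: a read changed (tokens.gen 112->72; gamma.gen 562->136) — executes, giving 72.
  cache.gen: a read changed (driver.gen 112->72) — executes, giving -72.
  layout.gen: a read changed (driver.gen 112->72; driver.gen 112->72) — executes, giving 144.
  link.gen: a read changed (layout.gen 224->144; cache.gen -112->-72) — executes, giving -72.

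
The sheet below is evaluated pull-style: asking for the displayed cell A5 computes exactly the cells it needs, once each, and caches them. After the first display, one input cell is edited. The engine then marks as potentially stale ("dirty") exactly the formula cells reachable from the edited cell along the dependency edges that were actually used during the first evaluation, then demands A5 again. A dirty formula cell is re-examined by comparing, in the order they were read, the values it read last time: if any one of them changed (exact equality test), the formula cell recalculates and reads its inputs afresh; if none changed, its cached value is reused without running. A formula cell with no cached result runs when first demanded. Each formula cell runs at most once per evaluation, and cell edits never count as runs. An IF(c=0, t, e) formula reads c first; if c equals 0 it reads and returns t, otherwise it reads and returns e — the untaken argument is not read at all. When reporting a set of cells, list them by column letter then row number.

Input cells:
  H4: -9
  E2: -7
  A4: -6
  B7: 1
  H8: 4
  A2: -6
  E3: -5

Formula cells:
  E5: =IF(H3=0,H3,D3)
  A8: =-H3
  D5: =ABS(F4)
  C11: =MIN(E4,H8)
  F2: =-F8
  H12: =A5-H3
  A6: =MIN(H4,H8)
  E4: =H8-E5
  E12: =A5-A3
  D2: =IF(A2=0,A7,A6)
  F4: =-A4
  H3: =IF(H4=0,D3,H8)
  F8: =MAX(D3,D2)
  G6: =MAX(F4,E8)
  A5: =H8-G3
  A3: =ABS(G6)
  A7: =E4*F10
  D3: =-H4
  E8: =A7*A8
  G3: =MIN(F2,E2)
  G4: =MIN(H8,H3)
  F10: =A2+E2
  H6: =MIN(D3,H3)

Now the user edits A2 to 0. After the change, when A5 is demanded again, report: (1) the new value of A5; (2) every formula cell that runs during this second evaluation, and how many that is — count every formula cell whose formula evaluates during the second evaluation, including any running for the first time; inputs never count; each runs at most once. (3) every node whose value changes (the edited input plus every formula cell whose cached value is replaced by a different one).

Demanding A5 again yields 39.
10 formula cells run: A5, A7, D2, E4, E5, F2, F8, F10, G3, H3.
The nodes whose values change: A2, A5, D2, F2, F8, G3.
Note the branch switch — A7, E4, E5, F10, H3 had no cache and run now for the first time.

First demand of the output computes:
  A6 = MIN(-9, 4) = -9
  D2 = IF(A2=0: A2=-6 -> else branch A6) = -9
  D3 = -(-9) = 9
  F8 = MAX(9, -9) = 9
  F2 = -(9) = -9
  G3 = MIN(-9, -7) = -9
  A5 = 4 - -9 = 13

After the edit, cleaning proceeds:
  F10: had never run; runs now, result -7.
  H3: had never run; runs now, result 4.
  E5: had never run; runs now, result 9.
  E4: had never run; runs now, result -5.
  A7: had never run; runs now, result 35.
  D2: a read changed (A2 -6->0) — executes, giving 35.
  F8: a read changed (D2 -9->35) — executes, giving 35.
  F2: a read changed (F8 9->35) — executes, giving -35.
  G3: a read changed (F2 -9->-35) — executes, giving -35.
  A5: a read changed (G3 -9->-35) — executes, giving 39.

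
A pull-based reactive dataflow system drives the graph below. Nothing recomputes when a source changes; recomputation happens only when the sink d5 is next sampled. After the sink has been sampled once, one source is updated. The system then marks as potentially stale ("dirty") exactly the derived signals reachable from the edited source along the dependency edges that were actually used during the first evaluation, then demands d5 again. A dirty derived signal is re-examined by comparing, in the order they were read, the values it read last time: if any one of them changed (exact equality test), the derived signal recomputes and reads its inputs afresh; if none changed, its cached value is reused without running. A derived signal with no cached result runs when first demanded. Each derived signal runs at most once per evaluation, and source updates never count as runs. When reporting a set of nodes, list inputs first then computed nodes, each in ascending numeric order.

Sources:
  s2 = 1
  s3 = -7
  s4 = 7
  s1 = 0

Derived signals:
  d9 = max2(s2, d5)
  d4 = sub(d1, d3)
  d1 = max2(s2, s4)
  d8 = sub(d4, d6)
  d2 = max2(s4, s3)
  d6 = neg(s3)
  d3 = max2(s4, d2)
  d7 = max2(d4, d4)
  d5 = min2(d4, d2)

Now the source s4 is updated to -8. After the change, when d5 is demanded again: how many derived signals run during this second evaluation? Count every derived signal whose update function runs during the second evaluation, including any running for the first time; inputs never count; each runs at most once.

First evaluation (everything demanded from the output):
  d1 = max2(1, 7) = 7
  d2 = max2(7, -7) = 7
  d3 = max2(7, 7) = 7
  d4 = sub(7, 7) = 0
  d5 = min2(0, 7) = 0

Propagation after the edit:
  d1: runs — s4 7->-8; result 1.
  d2: runs — s4 7->-8; result -7.
  d3: runs — s4 7->-8; d2 7->-7; result -7.
  d4: runs — d1 7->1; d3 7->-7; result 8.
  d5: runs — d4 0->8; d2 7->-7; result -7.

Derived signals that run: d1, d2, d3, d4, d5 — 5 in total.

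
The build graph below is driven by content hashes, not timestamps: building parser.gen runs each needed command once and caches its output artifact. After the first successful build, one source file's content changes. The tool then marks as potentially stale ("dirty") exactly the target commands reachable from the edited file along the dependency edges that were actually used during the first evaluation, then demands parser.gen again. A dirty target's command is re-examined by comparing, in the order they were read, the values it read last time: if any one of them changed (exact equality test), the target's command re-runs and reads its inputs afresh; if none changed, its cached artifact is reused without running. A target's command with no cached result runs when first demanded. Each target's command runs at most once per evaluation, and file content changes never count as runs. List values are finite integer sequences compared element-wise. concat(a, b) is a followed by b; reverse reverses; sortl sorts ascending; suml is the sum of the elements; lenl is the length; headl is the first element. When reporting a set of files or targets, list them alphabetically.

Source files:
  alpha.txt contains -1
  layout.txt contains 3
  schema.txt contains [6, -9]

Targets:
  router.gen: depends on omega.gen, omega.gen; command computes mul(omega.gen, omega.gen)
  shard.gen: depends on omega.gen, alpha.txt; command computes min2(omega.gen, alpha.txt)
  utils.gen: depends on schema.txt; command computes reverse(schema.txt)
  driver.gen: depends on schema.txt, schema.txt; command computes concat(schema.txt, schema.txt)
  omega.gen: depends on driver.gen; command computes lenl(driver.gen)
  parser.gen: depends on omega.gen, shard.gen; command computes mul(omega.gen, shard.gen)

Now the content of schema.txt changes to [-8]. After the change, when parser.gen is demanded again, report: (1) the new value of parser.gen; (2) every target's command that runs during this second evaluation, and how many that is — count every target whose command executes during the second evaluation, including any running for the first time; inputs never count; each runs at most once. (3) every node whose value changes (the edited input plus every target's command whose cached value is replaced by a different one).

parser.gen now evaluates to -2.
Run set: driver.gen, omega.gen, parser.gen, shard.gen (4 run).
Changed values: driver.gen, omega.gen, parser.gen, schema.txt.

Initial pass — values computed on the first demand:
  driver.gen = concat([6, -9], [6, -9]) = [6, -9, 6, -9]
  omega.gen = lenl([6, -9, 6, -9]) = 4
  shard.gen = min2(4, -1) = -1
  parser.gen = mul(4, -1) = -4

Second demand — change propagation:
  driver.gen: re-runs because schema.txt [6, -9]->[-8]; schema.txt [6, -9]->[-8]; new result [-8, -8].
  omega.gen: re-runs because driver.gen [6, -9, 6, -9]->[-8, -8]; new result 2.
  shard.gen: re-runs because omega.gen 4->2; new result -1 (unchanged).
  parser.gen: re-runs because omega.gen 4->2; new result -2.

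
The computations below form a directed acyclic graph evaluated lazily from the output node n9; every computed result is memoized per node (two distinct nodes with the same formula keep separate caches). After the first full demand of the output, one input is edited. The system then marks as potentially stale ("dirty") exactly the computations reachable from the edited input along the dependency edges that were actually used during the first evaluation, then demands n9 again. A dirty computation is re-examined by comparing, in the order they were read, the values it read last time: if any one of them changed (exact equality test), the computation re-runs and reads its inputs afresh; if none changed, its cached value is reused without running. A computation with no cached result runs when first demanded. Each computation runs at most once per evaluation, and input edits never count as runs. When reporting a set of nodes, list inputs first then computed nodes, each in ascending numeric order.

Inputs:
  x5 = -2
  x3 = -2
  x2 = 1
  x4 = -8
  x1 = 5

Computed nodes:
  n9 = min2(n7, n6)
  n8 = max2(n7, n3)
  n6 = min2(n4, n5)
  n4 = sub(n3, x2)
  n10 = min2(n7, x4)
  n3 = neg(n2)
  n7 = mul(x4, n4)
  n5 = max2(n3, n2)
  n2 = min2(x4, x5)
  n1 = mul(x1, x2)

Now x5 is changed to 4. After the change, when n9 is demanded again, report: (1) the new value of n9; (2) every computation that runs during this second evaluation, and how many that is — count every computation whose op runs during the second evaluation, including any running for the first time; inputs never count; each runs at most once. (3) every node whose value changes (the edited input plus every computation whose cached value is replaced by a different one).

First demand of the output computes:
  n2 = min2(-8, -2) = -8
  n3 = neg(-8) = 8
  n4 = sub(8, 1) = 7
  n5 = max2(8, -8) = 8
  n6 = min2(7, 8) = 7
  n7 = mul(-8, 7) = -56
  n9 = min2(-56, 7) = -56

After the edit, cleaning proceeds:
  n2: a read changed (x5 -2->4) — executes, giving -8 — identical to its old value.
  n3: dirty, but its reads are unchanged (n2 unchanged); cached 8 stands.
  n4: dirty, but its reads are unchanged (n3 unchanged, x2 unchanged); cached 7 stands.
  n5: dirty, but its reads are unchanged (n3 unchanged, n2 unchanged); cached 8 stands.
  n6: dirty, but its reads are unchanged (n4 unchanged, n5 unchanged); cached 7 stands.
  n7: dirty, but its reads are unchanged (x4 unchanged, n4 unchanged); cached -56 stands.
  n9: dirty, but its reads are unchanged (n7 unchanged, n6 unchanged); cached -56 stands.

Note the absorption at n2: it re-runs yet its value is the same, leaving the output's value untouched.

Demanding n9 again yields -56.
1 computations run: n2.
The nodes whose values change: x5.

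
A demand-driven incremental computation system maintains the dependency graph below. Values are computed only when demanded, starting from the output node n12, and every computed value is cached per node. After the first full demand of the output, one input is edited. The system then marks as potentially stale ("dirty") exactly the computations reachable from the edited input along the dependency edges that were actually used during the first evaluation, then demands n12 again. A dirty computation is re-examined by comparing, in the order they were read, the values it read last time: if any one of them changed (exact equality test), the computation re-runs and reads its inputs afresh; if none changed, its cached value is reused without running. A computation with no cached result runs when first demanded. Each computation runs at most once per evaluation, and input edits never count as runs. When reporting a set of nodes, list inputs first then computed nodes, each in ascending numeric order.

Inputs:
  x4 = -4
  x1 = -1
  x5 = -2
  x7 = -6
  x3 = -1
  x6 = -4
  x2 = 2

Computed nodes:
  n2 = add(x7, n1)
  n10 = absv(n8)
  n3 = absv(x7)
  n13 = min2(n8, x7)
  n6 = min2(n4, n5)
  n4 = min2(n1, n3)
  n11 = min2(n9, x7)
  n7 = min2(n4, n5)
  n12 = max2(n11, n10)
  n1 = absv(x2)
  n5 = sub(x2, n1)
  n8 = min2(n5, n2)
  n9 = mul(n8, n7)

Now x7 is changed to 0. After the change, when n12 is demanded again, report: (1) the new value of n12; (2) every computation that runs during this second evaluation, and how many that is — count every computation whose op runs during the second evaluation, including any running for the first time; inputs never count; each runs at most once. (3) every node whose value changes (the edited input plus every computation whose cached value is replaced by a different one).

First evaluation (everything demanded from the output):
  n1 = absv(2) = 2
  n2 = add(-6, 2) = -4
  n3 = absv(-6) = 6
  n4 = min2(2, 6) = 2
  n5 = sub(2, 2) = 0
  n7 = min2(2, 0) = 0
  n8 = min2(0, -4) = -4
  n9 = mul(-4, 0) = 0
  n10 = absv(-4) = 4
  n11 = min2(0, -6) = -6
  n12 = max2(-6, 4) = 4

Propagation after the edit:
  n2: runs — x7 -6->0; result 2.
  n3: runs — x7 -6->0; result 0.
  n4: runs — n3 6->0; result 0.
  n7: runs — n4 2->0; result 0 (same value as before).
  n8: runs — n2 -4->2; result 0.
  n9: runs — n8 -4->0; result 0 (same value as before).
  n10: runs — n8 -4->0; result 0.
  n11: runs — x7 -6->0; result 0.
  n12: runs — n11 -6->0; n10 4->0; result 0.

New value of n12: 0.
Computations that run: n2, n3, n4, n7, n8, n9, n10, n11, n12 — 9 in total.
Values that change: x7, n2, n3, n4, n8, n10, n11, n12.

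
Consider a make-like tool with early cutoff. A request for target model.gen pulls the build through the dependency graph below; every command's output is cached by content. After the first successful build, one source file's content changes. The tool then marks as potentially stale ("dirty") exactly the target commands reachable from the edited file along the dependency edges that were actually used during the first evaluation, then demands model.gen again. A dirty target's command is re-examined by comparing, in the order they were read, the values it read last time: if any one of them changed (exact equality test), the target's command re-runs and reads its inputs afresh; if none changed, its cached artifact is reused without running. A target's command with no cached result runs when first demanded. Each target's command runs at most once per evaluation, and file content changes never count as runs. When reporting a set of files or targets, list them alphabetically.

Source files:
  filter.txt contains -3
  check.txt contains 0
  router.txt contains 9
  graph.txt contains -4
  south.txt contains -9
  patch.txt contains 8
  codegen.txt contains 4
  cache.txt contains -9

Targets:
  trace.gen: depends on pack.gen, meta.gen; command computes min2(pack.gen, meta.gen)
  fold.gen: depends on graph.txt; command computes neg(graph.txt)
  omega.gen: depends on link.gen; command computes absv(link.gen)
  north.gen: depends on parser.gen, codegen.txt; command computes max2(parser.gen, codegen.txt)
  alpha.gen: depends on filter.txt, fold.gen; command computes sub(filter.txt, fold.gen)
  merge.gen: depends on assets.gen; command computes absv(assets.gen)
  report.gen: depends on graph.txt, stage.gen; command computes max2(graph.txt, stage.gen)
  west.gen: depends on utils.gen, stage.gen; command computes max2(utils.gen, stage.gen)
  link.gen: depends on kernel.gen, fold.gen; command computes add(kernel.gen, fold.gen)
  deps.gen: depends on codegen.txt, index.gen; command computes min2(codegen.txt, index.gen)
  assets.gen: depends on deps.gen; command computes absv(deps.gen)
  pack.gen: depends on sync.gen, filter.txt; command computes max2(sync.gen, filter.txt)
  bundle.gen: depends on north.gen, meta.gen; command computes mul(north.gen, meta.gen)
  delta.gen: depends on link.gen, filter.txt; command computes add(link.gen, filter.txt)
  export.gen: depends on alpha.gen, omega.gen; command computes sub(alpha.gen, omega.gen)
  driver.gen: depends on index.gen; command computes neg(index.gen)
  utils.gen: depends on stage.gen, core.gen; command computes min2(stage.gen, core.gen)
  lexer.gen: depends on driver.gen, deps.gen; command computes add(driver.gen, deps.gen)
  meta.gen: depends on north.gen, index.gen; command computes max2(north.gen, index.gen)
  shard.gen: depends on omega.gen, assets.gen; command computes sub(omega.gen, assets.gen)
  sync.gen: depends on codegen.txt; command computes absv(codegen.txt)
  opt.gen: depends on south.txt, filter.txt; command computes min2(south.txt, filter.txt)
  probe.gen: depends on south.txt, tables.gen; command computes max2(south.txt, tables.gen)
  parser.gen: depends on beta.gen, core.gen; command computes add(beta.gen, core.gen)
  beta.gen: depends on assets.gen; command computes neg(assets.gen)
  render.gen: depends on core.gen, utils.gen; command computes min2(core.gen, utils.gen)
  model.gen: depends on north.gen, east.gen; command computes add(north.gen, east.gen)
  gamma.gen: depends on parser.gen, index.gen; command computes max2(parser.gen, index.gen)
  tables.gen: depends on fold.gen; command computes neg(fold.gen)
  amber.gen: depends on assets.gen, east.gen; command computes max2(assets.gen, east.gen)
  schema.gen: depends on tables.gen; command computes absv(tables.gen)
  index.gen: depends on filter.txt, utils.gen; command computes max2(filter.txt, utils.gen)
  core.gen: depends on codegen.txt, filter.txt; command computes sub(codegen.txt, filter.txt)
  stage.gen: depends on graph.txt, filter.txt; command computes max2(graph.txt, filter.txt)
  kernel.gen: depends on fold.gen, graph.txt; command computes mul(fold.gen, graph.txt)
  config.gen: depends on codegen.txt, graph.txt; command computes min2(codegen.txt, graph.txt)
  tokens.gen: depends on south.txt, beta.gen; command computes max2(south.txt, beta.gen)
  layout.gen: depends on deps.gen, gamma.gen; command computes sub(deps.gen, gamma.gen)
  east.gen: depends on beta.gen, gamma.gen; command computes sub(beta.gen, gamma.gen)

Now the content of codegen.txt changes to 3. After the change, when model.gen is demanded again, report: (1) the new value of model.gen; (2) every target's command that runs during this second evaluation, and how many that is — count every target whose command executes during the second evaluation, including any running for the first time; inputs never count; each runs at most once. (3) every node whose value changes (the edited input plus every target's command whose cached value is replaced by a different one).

First demand of the output computes:
  core.gen = sub(4, -3) = 7
  stage.gen = max2(-4, -3) = -3
  utils.gen = min2(-3, 7) = -3
  index.gen = max2(-3, -3) = -3
  deps.gen = min2(4, -3) = -3
  assets.gen = absv(-3) = 3
  beta.gen = neg(3) = -3
  parser.gen = add(-3, 7) = 4
  gamma.gen = max2(4, -3) = 4
  east.gen = sub(-3, 4) = -7
  north.gen = max2(4, 4) = 4
  model.gen = add(4, -7) = -3

After the edit, cleaning proceeds:
  core.gen: a read changed (codegen.txt 4->3) — executes, giving 6.
  utils.gen: a read changed (core.gen 7->6) — executes, giving -3 — identical to its old value.
  index.gen: dirty, but its reads are unchanged (filter.txt unchanged, utils.gen unchanged); cached -3 stands.
  deps.gen: a read changed (codegen.txt 4->3) — executes, giving -3 — identical to its old value.
  assets.gen: dirty, but its reads are unchanged (deps.gen unchanged); cached 3 stands.
  beta.gen: dirty, but its reads are unchanged (assets.gen unchanged); cached -3 stands.
  parser.gen: a read changed (core.gen 7->6) — executes, giving 3.
  gamma.gen: a read changed (parser.gen 4->3) — executes, giving 3.
  east.gen: a read changed (gamma.gen 4->3) — executes, giving -6.
  north.gen: a read changed (parser.gen 4->3; codegen.txt 4->3) — executes, giving 3.
  model.gen: a read changed (north.gen 4->3; east.gen -7->-6) — executes, giving -3 — identical to its old value.

Note where the cutoff bites: index.gen is checked, finds nothing changed, and keeps its cache.

Demanding model.gen again yields -3.
8 target commands run: core.gen, deps.gen, east.gen, gamma.gen, model.gen, north.gen, parser.gen, utils.gen.
The nodes whose values change: codegen.txt, core.gen, east.gen, gamma.gen, north.gen, parser.gen.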